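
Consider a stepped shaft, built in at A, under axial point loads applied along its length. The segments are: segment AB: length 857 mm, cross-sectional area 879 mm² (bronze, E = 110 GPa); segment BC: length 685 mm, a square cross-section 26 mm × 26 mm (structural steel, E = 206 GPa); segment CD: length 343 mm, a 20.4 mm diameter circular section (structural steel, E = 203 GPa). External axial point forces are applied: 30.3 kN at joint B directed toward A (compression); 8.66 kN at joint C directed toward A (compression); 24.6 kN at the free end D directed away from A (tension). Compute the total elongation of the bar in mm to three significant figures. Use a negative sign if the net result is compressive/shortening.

0.0783 mm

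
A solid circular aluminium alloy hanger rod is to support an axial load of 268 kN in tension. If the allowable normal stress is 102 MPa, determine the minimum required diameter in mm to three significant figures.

57.8 mm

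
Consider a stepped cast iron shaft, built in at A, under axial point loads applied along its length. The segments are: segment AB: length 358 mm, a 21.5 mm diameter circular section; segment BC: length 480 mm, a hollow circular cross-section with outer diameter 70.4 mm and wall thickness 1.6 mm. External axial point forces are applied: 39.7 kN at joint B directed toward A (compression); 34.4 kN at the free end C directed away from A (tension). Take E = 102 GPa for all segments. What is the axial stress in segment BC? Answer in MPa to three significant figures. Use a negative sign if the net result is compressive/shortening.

Internal axial forces (sectioning from the free end, tension +): N_BC = 34.4 kN, N_AB = -5.3 kN.
A_BC = 345.8 mm².
σ_BC = N_BC/A_BC = 34400/345.8 = 99.47 MPa.

99.5 MPa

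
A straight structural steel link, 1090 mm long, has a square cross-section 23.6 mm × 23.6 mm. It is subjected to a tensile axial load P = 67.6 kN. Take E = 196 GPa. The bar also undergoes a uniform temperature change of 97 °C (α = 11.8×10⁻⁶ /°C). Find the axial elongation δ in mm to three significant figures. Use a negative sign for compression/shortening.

1.92 mm

A = 557 mm².
δ_mech = NL/(AE) = 67600·1090/(557·196000) = 0.675 mm.
δ_thermal = αLΔT = 11.8e-6·1090·97 = 1.248 mm.
δ = δ_mech + δ_thermal = 1.923 mm.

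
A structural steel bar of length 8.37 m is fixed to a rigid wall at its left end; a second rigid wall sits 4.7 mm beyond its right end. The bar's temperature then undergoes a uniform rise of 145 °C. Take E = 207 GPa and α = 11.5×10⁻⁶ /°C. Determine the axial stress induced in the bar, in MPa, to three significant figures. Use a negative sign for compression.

Free thermal expansion αLΔT = 11.5e-6 · 8370 · 145 = 13.96 mm.
The walls engage after the gap closes; constrained expansion = 13.96 − 4.7 = 9.257 mm.
The walls impose strain ε = −(9.257)/8370 = -1.1060e-03; σ = Eε = 207000 · -1.1060e-03 = -228.9 MPa.

-229 MPa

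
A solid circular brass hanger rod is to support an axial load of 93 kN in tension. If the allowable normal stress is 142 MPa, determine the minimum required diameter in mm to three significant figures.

Required area A ≥ P/σ_allow = 93000/142 = 654.9 mm².
For a solid circular section, d ≥ √(4A/π) = 28.88 mm.

28.9 mm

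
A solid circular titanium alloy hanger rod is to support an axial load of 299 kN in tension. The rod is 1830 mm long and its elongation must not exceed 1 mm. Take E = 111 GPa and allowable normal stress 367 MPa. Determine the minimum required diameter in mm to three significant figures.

79.2 mm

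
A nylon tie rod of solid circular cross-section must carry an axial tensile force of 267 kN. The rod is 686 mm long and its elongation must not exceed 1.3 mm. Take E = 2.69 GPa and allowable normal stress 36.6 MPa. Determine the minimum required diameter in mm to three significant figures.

Required area A ≥ P/σ_allow = 267000/36.6 = 7295 mm².
For a solid circular section, d ≥ √(4A/π) = 96.38 mm.
Elongation limit: A ≥ PL/(Eδ_allow) = 267000·686/(2690·1.3) = 52380 mm² ⇒ d ≥ 258.2 mm.
The elongation limit governs.

258 mm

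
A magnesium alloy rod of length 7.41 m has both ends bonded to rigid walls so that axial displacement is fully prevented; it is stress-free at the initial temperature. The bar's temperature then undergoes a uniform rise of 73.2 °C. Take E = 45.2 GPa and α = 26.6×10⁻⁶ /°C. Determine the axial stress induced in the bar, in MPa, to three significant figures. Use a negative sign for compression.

Free thermal expansion αLΔT = 26.6e-6 · 7410 · 73.2 = 14.43 mm.
The walls impose strain ε = −(14.43)/7410 = -1.9471e-03; σ = Eε = 45200 · -1.9471e-03 = -88.01 MPa.

-88.0 MPa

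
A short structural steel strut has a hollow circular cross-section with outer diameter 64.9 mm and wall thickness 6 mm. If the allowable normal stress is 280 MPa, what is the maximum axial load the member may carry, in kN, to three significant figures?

A = 1110 mm².
P_max = σ_allow · A = 280 · 1110 = 310900 N = 310.9 kN.

311 kN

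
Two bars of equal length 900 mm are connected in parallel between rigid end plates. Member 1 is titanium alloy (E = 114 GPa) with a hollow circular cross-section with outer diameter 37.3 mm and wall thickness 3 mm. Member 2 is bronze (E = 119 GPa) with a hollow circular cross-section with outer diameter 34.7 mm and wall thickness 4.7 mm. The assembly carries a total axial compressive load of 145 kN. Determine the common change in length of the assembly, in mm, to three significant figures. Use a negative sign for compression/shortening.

-1.46 mm

A_1 = 323.3 mm².
A_2 = 443 mm².
Equal strain + equilibrium ⇒ each member carries load in proportion to AE: A₁E₁ = 36850000 N, A₂E₂ = 52710000 N, ΣAE = 89570000 N.
δ = PL/ΣAE = -145000·900/89570000 = -1.457 mm.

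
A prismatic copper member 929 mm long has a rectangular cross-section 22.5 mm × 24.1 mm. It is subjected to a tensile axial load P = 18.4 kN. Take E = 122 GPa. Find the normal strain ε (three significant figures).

2.78e-04

A = 542.2 mm².
σ = N/A = 33.93 MPa; ε = σ/E = 33.93/122000 = 2.781e-04.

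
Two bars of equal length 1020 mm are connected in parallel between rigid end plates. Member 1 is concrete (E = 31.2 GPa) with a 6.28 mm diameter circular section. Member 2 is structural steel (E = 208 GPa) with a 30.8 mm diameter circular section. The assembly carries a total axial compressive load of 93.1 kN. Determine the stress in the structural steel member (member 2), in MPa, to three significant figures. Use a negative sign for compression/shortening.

-124 MPa

A_1 = 30.97 mm².
A_2 = 745.1 mm².
Equal strain + equilibrium ⇒ each member carries load in proportion to AE: A₁E₁ = 966400 N, A₂E₂ = 155000000 N, ΣAE = 155900000 N.
σ₂ = P·E₂/ΣAE = -93100·208000/155900000 = -124.2 MPa.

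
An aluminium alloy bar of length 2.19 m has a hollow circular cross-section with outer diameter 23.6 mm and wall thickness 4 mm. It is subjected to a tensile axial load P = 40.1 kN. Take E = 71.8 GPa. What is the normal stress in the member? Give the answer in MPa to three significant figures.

A = 246.3 mm².
σ = N/A = 40100/246.3 = 162.8 MPa.

163 MPa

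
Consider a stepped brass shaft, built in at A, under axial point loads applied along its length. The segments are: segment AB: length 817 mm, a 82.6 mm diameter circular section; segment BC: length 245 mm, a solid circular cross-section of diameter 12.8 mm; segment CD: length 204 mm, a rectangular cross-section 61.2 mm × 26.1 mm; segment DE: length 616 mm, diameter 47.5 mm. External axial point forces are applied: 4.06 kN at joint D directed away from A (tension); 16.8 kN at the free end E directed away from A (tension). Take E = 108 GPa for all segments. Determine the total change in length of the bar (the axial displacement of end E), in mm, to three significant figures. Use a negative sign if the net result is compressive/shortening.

Internal axial forces (sectioning from the free end, tension +): N_DE = 16.8 kN, N_CD = 20.86 kN, N_BC = 20.86 kN, N_AB = 20.86 kN.
A_AB = 5359 mm².
A_BC = 128.7 mm².
A_CD = 1597 mm².
A_DE = 1772 mm².
δ_AB = 20860·817/(5359·108000) = 0.02945 mm
δ_BC = 20860·245/(128.7·108000) = 0.3677 mm
δ_CD = 20860·204/(1597·108000) = 0.02467 mm
δ_DE = 16800·616/(1772·108000) = 0.05407 mm
δ = Σδ_i = 0.4759 mm.

0.476 mm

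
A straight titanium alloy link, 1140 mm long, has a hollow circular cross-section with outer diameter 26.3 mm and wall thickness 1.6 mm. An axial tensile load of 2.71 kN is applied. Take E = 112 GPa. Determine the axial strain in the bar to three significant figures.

1.95e-04

A = 124.2 mm².
σ = N/A = 21.83 MPa; ε = σ/E = 21.83/112000 = 1.949e-04.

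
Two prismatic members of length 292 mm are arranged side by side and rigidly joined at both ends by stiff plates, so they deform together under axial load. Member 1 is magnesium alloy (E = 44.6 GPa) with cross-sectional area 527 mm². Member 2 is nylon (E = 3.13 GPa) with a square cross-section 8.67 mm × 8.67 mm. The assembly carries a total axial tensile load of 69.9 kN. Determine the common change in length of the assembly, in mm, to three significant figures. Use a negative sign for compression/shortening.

A_2 = 75.17 mm².
Equal strain + equilibrium ⇒ each member carries load in proportion to AE: A₁E₁ = 23500000 N, A₂E₂ = 235300 N, ΣAE = 23740000 N.
δ = PL/ΣAE = 69900·292/23740000 = 0.8598 mm.

0.860 mm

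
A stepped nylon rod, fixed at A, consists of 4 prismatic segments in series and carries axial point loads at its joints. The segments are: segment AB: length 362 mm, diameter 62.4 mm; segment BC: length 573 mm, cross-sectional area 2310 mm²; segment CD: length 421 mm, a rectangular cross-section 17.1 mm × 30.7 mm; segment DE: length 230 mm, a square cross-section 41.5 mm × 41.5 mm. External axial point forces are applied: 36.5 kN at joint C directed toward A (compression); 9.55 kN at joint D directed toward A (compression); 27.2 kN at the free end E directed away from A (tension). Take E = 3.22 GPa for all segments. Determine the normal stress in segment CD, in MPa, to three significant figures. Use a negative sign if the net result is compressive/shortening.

33.6 MPa

Internal axial forces (sectioning from the free end, tension +): N_DE = 27.2 kN, N_CD = 17.65 kN, N_BC = -18.85 kN, N_AB = -18.85 kN.
A_CD = 525 mm².
σ_CD = N_CD/A_CD = 17650/525 = 33.62 MPa.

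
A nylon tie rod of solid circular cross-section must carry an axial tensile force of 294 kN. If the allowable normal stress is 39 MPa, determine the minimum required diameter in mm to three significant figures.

Required area A ≥ P/σ_allow = 294000/39 = 7538 mm².
For a solid circular section, d ≥ √(4A/π) = 97.97 mm.

98.0 mm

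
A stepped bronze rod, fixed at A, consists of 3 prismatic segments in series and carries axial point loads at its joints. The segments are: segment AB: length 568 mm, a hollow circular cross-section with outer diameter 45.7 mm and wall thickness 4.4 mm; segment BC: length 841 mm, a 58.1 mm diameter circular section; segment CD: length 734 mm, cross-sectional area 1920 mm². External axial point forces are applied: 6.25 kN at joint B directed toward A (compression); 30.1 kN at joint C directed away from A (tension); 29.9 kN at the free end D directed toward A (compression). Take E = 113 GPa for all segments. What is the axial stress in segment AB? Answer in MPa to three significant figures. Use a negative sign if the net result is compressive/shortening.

-10.6 MPa

Internal axial forces (sectioning from the free end, tension +): N_CD = -29.9 kN, N_BC = 0.2 kN, N_AB = -6.05 kN.
A_AB = 570.9 mm².
σ_AB = N_AB/A_AB = -6050/570.9 = -10.6 MPa.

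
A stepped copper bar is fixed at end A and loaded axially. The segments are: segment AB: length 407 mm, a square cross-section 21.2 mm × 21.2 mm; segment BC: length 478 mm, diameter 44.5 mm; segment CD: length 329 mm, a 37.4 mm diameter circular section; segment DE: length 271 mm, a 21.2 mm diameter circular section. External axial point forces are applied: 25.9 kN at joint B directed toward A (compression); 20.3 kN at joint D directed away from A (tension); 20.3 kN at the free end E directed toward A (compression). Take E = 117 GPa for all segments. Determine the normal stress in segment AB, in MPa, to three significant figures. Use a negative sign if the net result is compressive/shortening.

Internal axial forces (sectioning from the free end, tension +): N_DE = -20.3 kN, N_CD = 0 kN, N_BC = 0 kN, N_AB = -25.9 kN.
A_AB = 449.4 mm².
σ_AB = N_AB/A_AB = -25900/449.4 = -57.63 MPa.

-57.6 MPa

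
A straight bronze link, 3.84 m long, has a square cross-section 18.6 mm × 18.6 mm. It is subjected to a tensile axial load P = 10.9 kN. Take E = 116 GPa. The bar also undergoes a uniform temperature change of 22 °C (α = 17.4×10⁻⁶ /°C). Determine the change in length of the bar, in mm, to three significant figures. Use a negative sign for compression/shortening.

A = 346 mm².
δ_mech = NL/(AE) = 10900·3840/(346·116000) = 1.043 mm.
δ_thermal = αLΔT = 17.4e-6·3840·22 = 1.47 mm.
δ = δ_mech + δ_thermal = 2.513 mm.

2.51 mm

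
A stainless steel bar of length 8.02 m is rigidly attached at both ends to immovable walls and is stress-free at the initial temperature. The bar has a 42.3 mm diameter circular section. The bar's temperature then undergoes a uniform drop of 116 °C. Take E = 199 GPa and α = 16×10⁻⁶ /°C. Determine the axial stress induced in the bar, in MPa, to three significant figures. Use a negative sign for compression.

369 MPa

Free thermal expansion αLΔT = 16e-6 · 8020 · -116 = -14.89 mm.
The walls impose strain ε = −(-14.89)/8020 = 1.8560e-03; σ = Eε = 199000 · 1.8560e-03 = 369.3 MPa.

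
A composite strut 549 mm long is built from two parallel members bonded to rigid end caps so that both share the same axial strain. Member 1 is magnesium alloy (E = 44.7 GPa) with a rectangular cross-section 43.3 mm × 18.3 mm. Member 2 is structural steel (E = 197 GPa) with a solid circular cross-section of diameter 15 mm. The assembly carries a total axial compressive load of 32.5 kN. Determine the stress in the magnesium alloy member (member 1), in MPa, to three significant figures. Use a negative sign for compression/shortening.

-20.7 MPa

A_1 = 792.4 mm².
A_2 = 176.7 mm².
Equal strain + equilibrium ⇒ each member carries load in proportion to AE: A₁E₁ = 35420000 N, A₂E₂ = 34810000 N, ΣAE = 70230000 N.
σ₁ = P·E₁/ΣAE = -32500·44700/70230000 = -20.68 MPa.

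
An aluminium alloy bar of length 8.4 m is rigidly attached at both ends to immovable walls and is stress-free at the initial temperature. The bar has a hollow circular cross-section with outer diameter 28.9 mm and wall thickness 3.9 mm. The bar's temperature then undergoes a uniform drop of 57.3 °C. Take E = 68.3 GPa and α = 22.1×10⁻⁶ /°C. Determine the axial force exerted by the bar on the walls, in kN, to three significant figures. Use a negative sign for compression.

26.5 kN

Free thermal expansion αLΔT = 22.1e-6 · 8400 · -57.3 = -10.64 mm.
The walls impose strain ε = −(-10.64)/8400 = 1.2663e-03; σ = Eε = 68300 · 1.2663e-03 = 86.49 MPa.
Wall reaction R = σ·A = 86.49·306.3 = 26490 N = 26.49 kN.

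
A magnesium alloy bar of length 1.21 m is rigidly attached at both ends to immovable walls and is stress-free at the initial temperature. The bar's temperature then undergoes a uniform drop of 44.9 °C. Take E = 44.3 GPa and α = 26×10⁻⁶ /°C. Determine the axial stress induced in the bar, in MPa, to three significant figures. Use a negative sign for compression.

Free thermal expansion αLΔT = 26e-6 · 1210 · -44.9 = -1.413 mm.
The walls impose strain ε = −(-1.413)/1210 = 1.1674e-03; σ = Eε = 44300 · 1.1674e-03 = 51.72 MPa.

51.7 MPa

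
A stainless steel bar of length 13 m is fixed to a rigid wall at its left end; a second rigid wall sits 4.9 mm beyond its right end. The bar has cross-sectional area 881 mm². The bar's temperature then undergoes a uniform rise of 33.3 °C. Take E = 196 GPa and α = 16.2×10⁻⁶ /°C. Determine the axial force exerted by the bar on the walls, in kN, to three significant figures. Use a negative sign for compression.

Free thermal expansion αLΔT = 16.2e-6 · 13000 · 33.3 = 7.013 mm.
The walls engage after the gap closes; constrained expansion = 7.013 − 4.9 = 2.113 mm.
The walls impose strain ε = −(2.113)/13000 = -1.6254e-04; σ = Eε = 196000 · -1.6254e-04 = -31.86 MPa.
Wall reaction R = σ·A = -31.86·881 = -28070 N = -28.07 kN.

-28.1 kN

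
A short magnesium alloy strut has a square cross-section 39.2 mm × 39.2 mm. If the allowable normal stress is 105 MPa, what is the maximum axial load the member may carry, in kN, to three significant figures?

161 kN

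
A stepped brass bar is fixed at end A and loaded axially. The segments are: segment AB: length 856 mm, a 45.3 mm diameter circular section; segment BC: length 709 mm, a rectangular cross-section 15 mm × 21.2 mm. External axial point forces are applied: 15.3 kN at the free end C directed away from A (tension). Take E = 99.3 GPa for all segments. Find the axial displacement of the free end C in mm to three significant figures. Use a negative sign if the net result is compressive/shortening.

Internal axial forces (sectioning from the free end, tension +): N_BC = 15.3 kN, N_AB = 15.3 kN.
A_AB = 1612 mm².
A_BC = 318 mm².
δ_AB = 15300·856/(1612·99300) = 0.08183 mm
δ_BC = 15300·709/(318·99300) = 0.3435 mm
δ = Σδ_i = 0.4254 mm.

0.425 mm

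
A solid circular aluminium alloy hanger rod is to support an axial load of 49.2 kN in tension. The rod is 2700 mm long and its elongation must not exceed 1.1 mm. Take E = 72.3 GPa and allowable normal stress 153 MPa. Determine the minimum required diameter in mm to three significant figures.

Required area A ≥ P/σ_allow = 49200/153 = 321.6 mm².
For a solid circular section, d ≥ √(4A/π) = 20.23 mm.
Elongation limit: A ≥ PL/(Eδ_allow) = 49200·2700/(72300·1.1) = 1670 mm² ⇒ d ≥ 46.12 mm.
The elongation limit governs.

46.1 mm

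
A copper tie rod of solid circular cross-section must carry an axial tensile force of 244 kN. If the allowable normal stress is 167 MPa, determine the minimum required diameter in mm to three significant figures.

43.1 mm

Required area A ≥ P/σ_allow = 244000/167 = 1461 mm².
For a solid circular section, d ≥ √(4A/π) = 43.13 mm.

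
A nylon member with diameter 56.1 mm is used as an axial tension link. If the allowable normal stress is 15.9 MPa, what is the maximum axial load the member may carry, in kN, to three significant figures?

39.3 kN

A = 2472 mm².
P_max = σ_allow · A = 15.9 · 2472 = 39300 N = 39.3 kN.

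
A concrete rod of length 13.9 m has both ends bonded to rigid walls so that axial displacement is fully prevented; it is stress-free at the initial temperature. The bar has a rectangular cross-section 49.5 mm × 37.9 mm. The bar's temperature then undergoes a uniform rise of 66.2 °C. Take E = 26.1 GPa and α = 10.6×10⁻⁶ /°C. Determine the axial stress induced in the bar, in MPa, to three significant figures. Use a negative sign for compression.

-18.3 MPa

Free thermal expansion αLΔT = 10.6e-6 · 13900 · 66.2 = 9.754 mm.
The walls impose strain ε = −(9.754)/13900 = -7.0172e-04; σ = Eε = 26100 · -7.0172e-04 = -18.31 MPa.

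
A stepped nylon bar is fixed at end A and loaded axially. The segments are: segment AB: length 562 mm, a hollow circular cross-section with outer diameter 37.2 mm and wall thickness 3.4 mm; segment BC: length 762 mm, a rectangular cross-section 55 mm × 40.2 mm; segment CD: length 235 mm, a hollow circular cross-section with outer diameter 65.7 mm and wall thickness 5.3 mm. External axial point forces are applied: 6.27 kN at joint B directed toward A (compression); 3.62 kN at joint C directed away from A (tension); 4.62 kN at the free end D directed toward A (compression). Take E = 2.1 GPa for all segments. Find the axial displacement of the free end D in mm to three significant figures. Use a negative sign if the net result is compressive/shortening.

Internal axial forces (sectioning from the free end, tension +): N_CD = -4.62 kN, N_BC = -1 kN, N_AB = -7.27 kN.
A_AB = 361 mm².
A_BC = 2211 mm².
A_CD = 1006 mm².
δ_AB = -7270·562/(361·2100) = -5.389 mm
δ_BC = -1000·762/(2211·2100) = -0.1641 mm
δ_CD = -4620·235/(1006·2100) = -0.5141 mm
δ = Σδ_i = -6.067 mm.

-6.07 mm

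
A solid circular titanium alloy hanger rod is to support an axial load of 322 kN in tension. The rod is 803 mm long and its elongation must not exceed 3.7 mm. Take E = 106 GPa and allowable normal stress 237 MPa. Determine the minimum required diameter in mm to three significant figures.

Required area A ≥ P/σ_allow = 322000/237 = 1359 mm².
For a solid circular section, d ≥ √(4A/π) = 41.59 mm.
Elongation limit: A ≥ PL/(Eδ_allow) = 322000·803/(106000·3.7) = 659.3 mm² ⇒ d ≥ 28.97 mm.
The stress limit governs.

41.6 mm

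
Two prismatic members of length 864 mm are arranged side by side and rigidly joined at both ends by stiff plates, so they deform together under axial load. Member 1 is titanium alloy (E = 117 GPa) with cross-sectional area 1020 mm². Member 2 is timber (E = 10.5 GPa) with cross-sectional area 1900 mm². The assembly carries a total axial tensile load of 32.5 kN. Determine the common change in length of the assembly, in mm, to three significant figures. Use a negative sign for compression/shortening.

0.202 mm

Equal strain + equilibrium ⇒ each member carries load in proportion to AE: A₁E₁ = 119300000 N, A₂E₂ = 19950000 N, ΣAE = 139300000 N.
δ = PL/ΣAE = 32500·864/139300000 = 0.2016 mm.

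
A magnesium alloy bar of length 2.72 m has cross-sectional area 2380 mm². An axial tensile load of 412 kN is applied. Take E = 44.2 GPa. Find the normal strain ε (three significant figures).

σ = N/A = 173.1 MPa; ε = σ/E = 173.1/44200 = 3.916e-03.

0.00392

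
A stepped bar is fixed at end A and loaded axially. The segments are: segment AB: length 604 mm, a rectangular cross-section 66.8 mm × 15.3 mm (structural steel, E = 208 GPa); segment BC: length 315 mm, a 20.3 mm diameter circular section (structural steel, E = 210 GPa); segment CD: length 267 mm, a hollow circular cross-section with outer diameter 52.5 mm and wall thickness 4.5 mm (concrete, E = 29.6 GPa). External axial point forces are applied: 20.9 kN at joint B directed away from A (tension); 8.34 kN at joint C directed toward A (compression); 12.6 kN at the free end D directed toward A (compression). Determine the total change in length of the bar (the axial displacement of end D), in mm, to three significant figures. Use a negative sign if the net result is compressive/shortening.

Internal axial forces (sectioning from the free end, tension +): N_CD = -12.6 kN, N_BC = -20.94 kN, N_AB = -0.04 kN.
A_AB = 1022 mm².
A_BC = 323.7 mm².
A_CD = 678.6 mm².
δ_AB = -40·604/(1022·208000) = -0.0001136 mm
δ_BC = -20940·315/(323.7·210000) = -0.09705 mm
δ_CD = -12600·267/(678.6·29600) = -0.1675 mm
δ = Σδ_i = -0.2647 mm.

-0.265 mm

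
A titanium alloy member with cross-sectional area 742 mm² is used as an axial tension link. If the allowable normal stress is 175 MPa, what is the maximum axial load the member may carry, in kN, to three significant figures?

130 kN

P_max = σ_allow · A = 175 · 742 = 129800 N = 129.8 kN.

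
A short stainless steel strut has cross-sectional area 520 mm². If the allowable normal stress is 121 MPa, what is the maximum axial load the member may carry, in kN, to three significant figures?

P_max = σ_allow · A = 121 · 520 = 62920 N = 62.92 kN.

62.9 kN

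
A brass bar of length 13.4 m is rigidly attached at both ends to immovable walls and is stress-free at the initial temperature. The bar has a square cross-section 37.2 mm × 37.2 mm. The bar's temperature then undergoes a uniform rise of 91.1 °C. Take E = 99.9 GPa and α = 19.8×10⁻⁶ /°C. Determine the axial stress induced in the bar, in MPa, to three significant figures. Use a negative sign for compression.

Free thermal expansion αLΔT = 19.8e-6 · 13400 · 91.1 = 24.17 mm.
The walls impose strain ε = −(24.17)/13400 = -1.8038e-03; σ = Eε = 99900 · -1.8038e-03 = -180.2 MPa.

-180 MPa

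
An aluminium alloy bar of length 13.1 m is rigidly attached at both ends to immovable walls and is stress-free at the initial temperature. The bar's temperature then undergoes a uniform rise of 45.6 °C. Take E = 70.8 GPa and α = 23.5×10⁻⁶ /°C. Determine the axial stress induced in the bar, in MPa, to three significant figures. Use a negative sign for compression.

Free thermal expansion αLΔT = 23.5e-6 · 13100 · 45.6 = 14.04 mm.
The walls impose strain ε = −(14.04)/13100 = -1.0716e-03; σ = Eε = 70800 · -1.0716e-03 = -75.87 MPa.

-75.9 MPa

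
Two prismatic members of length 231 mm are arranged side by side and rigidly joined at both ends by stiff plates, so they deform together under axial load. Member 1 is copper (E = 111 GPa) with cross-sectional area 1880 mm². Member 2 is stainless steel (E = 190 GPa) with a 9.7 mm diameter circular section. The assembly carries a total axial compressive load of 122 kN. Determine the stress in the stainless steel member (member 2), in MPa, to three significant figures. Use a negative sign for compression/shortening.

A_2 = 73.9 mm².
Equal strain + equilibrium ⇒ each member carries load in proportion to AE: A₁E₁ = 208700000 N, A₂E₂ = 14040000 N, ΣAE = 222700000 N.
σ₂ = P·E₂/ΣAE = -122000·190000/222700000 = -104.1 MPa.

-104 MPa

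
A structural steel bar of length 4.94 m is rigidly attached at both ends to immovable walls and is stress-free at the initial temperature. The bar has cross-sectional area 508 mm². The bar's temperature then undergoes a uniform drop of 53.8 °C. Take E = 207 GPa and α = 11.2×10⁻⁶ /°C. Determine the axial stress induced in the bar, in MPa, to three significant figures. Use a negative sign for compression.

125 MPa

Free thermal expansion αLΔT = 11.2e-6 · 4940 · -53.8 = -2.977 mm.
The walls impose strain ε = −(-2.977)/4940 = 6.0256e-04; σ = Eε = 207000 · 6.0256e-04 = 124.7 MPa.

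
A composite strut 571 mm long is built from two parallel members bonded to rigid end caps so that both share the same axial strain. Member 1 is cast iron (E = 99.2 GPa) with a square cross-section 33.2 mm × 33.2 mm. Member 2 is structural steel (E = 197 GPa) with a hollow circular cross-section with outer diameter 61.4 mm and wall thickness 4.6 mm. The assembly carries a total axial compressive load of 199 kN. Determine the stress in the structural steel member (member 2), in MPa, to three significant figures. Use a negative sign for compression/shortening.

-145 MPa

A_1 = 1102 mm².
A_2 = 820.8 mm².
Equal strain + equilibrium ⇒ each member carries load in proportion to AE: A₁E₁ = 109300000 N, A₂E₂ = 161700000 N, ΣAE = 271000000 N.
σ₂ = P·E₂/ΣAE = -199000·197000/271000000 = -144.6 MPa.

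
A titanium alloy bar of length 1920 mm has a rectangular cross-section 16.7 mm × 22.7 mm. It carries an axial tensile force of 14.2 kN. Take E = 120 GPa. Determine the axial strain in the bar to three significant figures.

3.12e-04

A = 379.1 mm².
σ = N/A = 37.46 MPa; ε = σ/E = 37.46/120000 = 3.122e-04.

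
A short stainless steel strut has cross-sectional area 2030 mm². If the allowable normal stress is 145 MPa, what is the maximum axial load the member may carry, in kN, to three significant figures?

294 kN

P_max = σ_allow · A = 145 · 2030 = 294400 N = 294.4 kN.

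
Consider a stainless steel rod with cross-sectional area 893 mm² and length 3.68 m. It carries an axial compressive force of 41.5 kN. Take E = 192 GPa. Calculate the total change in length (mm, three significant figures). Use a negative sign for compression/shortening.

δ_mech = NL/(AE) = -41500·3680/(893·192000) = -0.8907 mm.

-0.891 mm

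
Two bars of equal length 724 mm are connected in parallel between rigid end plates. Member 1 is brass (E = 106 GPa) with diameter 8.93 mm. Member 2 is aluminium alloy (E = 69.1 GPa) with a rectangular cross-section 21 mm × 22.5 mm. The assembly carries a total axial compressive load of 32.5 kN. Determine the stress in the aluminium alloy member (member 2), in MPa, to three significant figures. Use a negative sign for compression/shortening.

-57.2 MPa

A_1 = 62.63 mm².
A_2 = 472.5 mm².
Equal strain + equilibrium ⇒ each member carries load in proportion to AE: A₁E₁ = 6639000 N, A₂E₂ = 32650000 N, ΣAE = 39290000 N.
σ₂ = P·E₂/ΣAE = -32500·69100/39290000 = -57.16 MPa.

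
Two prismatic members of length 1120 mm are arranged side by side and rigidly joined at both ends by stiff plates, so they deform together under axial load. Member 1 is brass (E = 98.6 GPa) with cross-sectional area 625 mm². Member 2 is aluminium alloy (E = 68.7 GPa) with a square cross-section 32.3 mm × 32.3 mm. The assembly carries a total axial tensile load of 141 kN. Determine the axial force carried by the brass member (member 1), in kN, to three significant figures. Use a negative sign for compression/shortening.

A_2 = 1043 mm².
Equal strain + equilibrium ⇒ each member carries load in proportion to AE: A₁E₁ = 61620000 N, A₂E₂ = 71670000 N, ΣAE = 133300000 N.
F₁ = P·A₁E₁/ΣAE = 141000·61620000/133300000 = 65190 N.

65.2 kN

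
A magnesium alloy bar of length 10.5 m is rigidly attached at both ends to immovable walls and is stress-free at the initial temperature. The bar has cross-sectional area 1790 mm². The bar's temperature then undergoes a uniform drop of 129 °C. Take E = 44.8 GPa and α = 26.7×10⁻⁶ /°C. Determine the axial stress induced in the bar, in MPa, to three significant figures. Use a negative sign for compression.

154 MPa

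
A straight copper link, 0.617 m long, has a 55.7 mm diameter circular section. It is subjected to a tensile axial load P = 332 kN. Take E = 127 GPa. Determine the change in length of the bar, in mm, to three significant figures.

A = 2437 mm².
δ_mech = NL/(AE) = 332000·617/(2437·127000) = 0.6619 mm.

0.662 mm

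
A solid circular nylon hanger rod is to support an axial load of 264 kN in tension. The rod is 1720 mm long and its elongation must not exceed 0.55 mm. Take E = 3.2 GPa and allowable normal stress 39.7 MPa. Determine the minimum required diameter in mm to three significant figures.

573 mm

Required area A ≥ P/σ_allow = 264000/39.7 = 6650 mm².
For a solid circular section, d ≥ √(4A/π) = 92.02 mm.
Elongation limit: A ≥ PL/(Eδ_allow) = 264000·1720/(3200·0.55) = 258000 mm² ⇒ d ≥ 573.1 mm.
The elongation limit governs.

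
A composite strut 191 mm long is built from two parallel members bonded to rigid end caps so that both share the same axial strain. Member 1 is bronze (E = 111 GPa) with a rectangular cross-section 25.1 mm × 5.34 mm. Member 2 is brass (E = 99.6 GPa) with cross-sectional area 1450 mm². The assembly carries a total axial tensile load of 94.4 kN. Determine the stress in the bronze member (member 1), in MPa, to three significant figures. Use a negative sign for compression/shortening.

65.8 MPa

A_1 = 134 mm².
Equal strain + equilibrium ⇒ each member carries load in proportion to AE: A₁E₁ = 14880000 N, A₂E₂ = 144400000 N, ΣAE = 159300000 N.
σ₁ = P·E₁/ΣAE = 94400·111000/159300000 = 65.78 MPa.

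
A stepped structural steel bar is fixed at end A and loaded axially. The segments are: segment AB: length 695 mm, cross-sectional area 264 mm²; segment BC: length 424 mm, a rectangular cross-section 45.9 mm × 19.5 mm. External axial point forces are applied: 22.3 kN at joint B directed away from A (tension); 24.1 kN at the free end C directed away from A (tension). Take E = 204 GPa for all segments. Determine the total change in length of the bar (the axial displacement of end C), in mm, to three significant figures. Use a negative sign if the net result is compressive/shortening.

Internal axial forces (sectioning from the free end, tension +): N_BC = 24.1 kN, N_AB = 46.4 kN.
A_BC = 895 mm².
δ_AB = 46400·695/(264·204000) = 0.5988 mm
δ_BC = 24100·424/(895·204000) = 0.05596 mm
δ = Σδ_i = 0.6547 mm.

0.655 mm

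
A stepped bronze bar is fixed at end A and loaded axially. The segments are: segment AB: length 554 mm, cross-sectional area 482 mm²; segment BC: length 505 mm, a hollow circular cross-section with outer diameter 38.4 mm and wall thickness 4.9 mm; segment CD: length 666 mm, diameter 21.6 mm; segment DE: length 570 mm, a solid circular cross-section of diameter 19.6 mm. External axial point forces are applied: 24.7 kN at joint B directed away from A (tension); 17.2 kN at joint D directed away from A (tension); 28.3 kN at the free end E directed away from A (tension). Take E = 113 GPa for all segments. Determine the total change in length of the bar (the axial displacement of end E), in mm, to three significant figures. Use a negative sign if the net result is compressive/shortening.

2.31 mm

Internal axial forces (sectioning from the free end, tension +): N_DE = 28.3 kN, N_CD = 45.5 kN, N_BC = 45.5 kN, N_AB = 70.2 kN.
A_BC = 515.7 mm².
A_CD = 366.4 mm².
A_DE = 301.7 mm².
δ_AB = 70200·554/(482·113000) = 0.714 mm
δ_BC = 45500·505/(515.7·113000) = 0.3943 mm
δ_CD = 45500·666/(366.4·113000) = 0.7318 mm
δ_DE = 28300·570/(301.7·113000) = 0.4731 mm
δ = Σδ_i = 2.313 mm.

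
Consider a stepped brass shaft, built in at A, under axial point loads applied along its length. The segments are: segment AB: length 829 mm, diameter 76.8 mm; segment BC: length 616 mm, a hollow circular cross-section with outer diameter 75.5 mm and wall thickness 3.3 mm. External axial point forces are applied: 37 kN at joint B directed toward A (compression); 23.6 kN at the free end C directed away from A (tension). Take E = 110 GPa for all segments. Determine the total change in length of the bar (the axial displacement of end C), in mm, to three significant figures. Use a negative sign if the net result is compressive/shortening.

Internal axial forces (sectioning from the free end, tension +): N_BC = 23.6 kN, N_AB = -13.4 kN.
A_AB = 4632 mm².
A_BC = 748.5 mm².
δ_AB = -13400·829/(4632·110000) = -0.0218 mm
δ_BC = 23600·616/(748.5·110000) = 0.1766 mm
δ = Σδ_i = 0.1548 mm.

0.155 mm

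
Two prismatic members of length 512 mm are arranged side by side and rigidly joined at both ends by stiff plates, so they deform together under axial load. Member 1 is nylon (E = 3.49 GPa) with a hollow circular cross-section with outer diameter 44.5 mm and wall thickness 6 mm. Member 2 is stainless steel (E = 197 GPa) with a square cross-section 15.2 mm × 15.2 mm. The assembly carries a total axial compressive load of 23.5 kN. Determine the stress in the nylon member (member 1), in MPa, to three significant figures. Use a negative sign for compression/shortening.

A_1 = 725.7 mm².
A_2 = 231 mm².
Equal strain + equilibrium ⇒ each member carries load in proportion to AE: A₁E₁ = 2533000 N, A₂E₂ = 45510000 N, ΣAE = 48050000 N.
σ₁ = P·E₁/ΣAE = -23500·3490/48050000 = -1.707 MPa.

-1.71 MPa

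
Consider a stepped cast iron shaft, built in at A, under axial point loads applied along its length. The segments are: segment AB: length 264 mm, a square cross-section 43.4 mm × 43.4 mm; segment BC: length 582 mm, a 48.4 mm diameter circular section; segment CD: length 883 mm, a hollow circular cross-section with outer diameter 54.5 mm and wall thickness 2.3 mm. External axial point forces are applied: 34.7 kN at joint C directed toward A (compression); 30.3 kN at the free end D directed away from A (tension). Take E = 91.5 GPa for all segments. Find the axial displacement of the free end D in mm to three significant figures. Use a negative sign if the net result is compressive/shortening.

0.753 mm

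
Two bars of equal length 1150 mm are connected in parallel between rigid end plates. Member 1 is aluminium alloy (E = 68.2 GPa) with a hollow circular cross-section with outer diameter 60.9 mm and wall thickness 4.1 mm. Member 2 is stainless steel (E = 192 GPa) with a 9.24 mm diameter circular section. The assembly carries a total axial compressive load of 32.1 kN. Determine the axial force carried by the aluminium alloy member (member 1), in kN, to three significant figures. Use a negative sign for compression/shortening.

-25.5 kN

A_1 = 731.6 mm².
A_2 = 67.06 mm².
Equal strain + equilibrium ⇒ each member carries load in proportion to AE: A₁E₁ = 49900000 N, A₂E₂ = 12870000 N, ΣAE = 62770000 N.
F₁ = P·A₁E₁/ΣAE = -32100·49900000/62770000 = -25520 N.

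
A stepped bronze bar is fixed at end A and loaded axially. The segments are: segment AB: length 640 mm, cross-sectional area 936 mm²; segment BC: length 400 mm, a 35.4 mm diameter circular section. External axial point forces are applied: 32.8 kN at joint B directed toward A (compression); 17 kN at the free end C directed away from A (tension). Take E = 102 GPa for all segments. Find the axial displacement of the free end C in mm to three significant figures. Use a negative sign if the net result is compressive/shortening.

-0.0382 mm

Internal axial forces (sectioning from the free end, tension +): N_BC = 17 kN, N_AB = -15.8 kN.
A_BC = 984.2 mm².
δ_AB = -15800·640/(936·102000) = -0.1059 mm
δ_BC = 17000·400/(984.2·102000) = 0.06773 mm
δ = Σδ_i = -0.03818 mm.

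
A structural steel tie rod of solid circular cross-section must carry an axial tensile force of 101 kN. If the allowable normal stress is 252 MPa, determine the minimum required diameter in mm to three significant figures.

Required area A ≥ P/σ_allow = 101000/252 = 400.8 mm².
For a solid circular section, d ≥ √(4A/π) = 22.59 mm.

22.6 mm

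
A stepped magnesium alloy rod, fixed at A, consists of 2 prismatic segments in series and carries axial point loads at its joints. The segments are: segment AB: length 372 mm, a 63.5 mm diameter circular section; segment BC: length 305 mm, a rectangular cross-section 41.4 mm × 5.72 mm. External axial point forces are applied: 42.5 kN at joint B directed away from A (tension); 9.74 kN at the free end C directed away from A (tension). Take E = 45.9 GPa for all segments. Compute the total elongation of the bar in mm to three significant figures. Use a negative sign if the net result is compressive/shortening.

0.407 mm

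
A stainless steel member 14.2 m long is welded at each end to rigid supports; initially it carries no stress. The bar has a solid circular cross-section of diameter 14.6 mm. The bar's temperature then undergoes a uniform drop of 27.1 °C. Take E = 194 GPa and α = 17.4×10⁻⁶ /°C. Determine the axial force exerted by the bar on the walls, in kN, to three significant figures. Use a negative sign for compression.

15.3 kN

Free thermal expansion αLΔT = 17.4e-6 · 14200 · -27.1 = -6.696 mm.
The walls impose strain ε = −(-6.696)/14200 = 4.7154e-04; σ = Eε = 194000 · 4.7154e-04 = 91.48 MPa.
Wall reaction R = σ·A = 91.48·167.4 = 15310 N = 15.31 kN.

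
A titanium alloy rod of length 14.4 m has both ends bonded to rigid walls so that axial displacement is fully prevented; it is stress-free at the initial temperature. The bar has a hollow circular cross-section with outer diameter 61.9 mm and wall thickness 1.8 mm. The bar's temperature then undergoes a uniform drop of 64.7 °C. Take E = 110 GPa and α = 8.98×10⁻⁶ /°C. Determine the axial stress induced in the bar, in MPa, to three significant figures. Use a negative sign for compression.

Free thermal expansion αLΔT = 8.98e-6 · 14400 · -64.7 = -8.366 mm.
The walls impose strain ε = −(-8.366)/14400 = 5.8101e-04; σ = Eε = 110000 · 5.8101e-04 = 63.91 MPa.

63.9 MPa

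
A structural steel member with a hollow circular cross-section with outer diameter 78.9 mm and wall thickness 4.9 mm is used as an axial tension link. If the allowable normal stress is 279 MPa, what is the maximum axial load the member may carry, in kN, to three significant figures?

A = 1139 mm².
P_max = σ_allow · A = 279 · 1139 = 317800 N = 317.8 kN.

318 kN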